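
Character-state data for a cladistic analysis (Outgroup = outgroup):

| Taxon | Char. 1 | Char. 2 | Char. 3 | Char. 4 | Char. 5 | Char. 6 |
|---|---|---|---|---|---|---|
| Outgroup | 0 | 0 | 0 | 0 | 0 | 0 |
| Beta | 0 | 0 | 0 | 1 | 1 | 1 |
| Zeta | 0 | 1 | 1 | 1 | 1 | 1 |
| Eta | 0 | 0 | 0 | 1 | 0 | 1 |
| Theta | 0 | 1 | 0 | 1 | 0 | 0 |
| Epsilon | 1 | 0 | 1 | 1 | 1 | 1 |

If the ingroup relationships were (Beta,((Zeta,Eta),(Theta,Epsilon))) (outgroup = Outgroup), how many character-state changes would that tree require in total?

Map each character onto (Beta,((Zeta,Eta),(Theta,Epsilon))) (rooted by Outgroup) and count the minimum state changes it requires (Fitch parsimony):
Char. 1: 1; Char. 2: 2; Char. 3: 2; Char. 4: 1; Char. 5: 3; Char. 6: 2.
Total tree length = 11.

11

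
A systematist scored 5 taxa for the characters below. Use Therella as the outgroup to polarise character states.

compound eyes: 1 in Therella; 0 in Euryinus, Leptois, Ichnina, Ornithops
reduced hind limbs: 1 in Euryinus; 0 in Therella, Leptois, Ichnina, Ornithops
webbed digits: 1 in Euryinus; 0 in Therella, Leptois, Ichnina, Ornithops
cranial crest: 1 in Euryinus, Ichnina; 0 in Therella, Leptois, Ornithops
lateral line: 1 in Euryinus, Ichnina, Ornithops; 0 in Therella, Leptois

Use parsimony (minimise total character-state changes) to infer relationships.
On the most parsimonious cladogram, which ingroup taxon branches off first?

Character polarity is set by the outgroup: the derived state is whichever differs from the outgroup's state, so for compound eyes the derived state is '0', and for the remaining characters it is '1'.
All ingroup taxa share the derived state '0' for compound eyes; it defines the ingroup but does not resolve relationships within it.
reduced hind limbs: derived state '1' in Euryinus only — an autapomorphy, so it tells us nothing about relationships among taxa.
webbed digits (derived state '1') is unique to Euryinus (autapomorphy; uninformative for grouping).
cranial crest (derived state '1') is shared by Euryinus and Ichnina — a synapomorphy uniting that clade.
lateral line: derived state '1' in Euryinus, Ichnina, and Ornithops only — synapomorphy for {Euryinus, Ichnina, Ornithops}.
Most parsimonious ingroup topology: (((Euryinus,Ichnina),Ornithops),Leptois).
Leptois is sister to the clade containing all other ingroup taxa, so it is the earliest-diverging (most basal) ingroup lineage.

Leptois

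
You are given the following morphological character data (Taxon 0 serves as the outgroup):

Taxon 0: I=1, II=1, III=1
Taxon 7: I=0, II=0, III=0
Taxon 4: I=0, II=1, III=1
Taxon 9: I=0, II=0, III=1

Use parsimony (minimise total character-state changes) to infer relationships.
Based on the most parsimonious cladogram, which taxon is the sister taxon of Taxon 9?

Taxon 7

The outgroup has state '1' for every character, so '0' is the derived state throughout.
I (derived state '0') is shared by all ingroup taxa — unites the whole ingroup.
II: derived state '0' in Taxon 7 and Taxon 9 only — synapomorphy for {Taxon 7, Taxon 9}.
III: derived state '0' in Taxon 7 only — an autapomorphy, so it tells us nothing about relationships among taxa.
Most parsimonious ingroup topology: (Taxon 4,(Taxon 9,Taxon 7)).
Taxon 9 and Taxon 7 form a cherry on this tree, so they are sister taxa.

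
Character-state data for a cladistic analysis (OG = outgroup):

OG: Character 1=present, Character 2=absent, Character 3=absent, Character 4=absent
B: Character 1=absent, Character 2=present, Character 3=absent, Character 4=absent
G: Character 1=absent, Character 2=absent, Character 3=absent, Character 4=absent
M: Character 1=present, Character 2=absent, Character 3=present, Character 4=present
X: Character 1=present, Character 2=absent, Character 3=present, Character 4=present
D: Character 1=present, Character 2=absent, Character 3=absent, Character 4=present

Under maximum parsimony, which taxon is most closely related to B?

Character polarity is set by the outgroup: the derived state is whichever differs from the outgroup's state, so for Character 1 the derived state is 'absent', and for the remaining characters it is 'present'.
Character 1: derived state 'absent' in B and G only — synapomorphy for {B, G}.
Character 2 (derived state 'present') is unique to B (autapomorphy; uninformative for grouping).
Character 3 (derived state 'present') is shared by M and X — a synapomorphy uniting that clade.
Only D, M, and X show the derived state 'present' for Character 4, supporting them as a clade.
Most parsimonious ingroup topology: ((B,G),((M,X),D)).
B and G form a cherry on this tree, so they are sister taxa.

G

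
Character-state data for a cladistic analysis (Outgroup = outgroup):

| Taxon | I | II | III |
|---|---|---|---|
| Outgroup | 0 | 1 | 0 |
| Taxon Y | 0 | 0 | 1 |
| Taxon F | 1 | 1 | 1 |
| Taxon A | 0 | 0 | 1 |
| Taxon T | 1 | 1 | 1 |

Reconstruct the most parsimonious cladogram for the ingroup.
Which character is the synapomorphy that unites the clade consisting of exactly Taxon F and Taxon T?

Character polarity is set by the outgroup: the derived state is whichever differs from the outgroup's state, so for II the derived state is '0', and for the remaining characters it is '1'.
I: derived state '1' in Taxon F and Taxon T only — synapomorphy for {Taxon F, Taxon T}.
Only Taxon A and Taxon Y show the derived state '0' for II, supporting them as a clade.
All ingroup taxa share the derived state '1' for III; it defines the ingroup but does not resolve relationships within it.
Most parsimonious ingroup topology: ((Taxon Y,Taxon A),(Taxon F,Taxon T)).
The clade {Taxon F, Taxon T} is supported by I: its derived state '1' occurs in exactly those taxa and in no other taxon (including the outgroup).

I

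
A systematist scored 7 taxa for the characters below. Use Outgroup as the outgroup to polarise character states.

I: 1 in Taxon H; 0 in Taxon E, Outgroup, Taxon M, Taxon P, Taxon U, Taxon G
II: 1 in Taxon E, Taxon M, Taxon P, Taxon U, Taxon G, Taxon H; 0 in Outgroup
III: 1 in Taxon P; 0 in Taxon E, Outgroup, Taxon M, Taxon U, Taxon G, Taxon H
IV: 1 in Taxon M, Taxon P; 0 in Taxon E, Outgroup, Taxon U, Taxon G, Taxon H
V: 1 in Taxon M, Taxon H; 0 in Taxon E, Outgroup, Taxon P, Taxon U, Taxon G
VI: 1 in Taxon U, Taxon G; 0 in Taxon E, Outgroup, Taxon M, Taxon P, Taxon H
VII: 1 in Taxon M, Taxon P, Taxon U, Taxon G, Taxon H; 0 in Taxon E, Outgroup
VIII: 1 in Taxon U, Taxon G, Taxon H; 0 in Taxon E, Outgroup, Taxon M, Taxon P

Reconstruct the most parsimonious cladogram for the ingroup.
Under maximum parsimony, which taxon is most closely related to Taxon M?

Taxon P

The outgroup has state '0' for every character, so '1' is the derived state throughout.
I: derived state '1' in Taxon H only — an autapomorphy, so it tells us nothing about relationships among taxa.
II (derived state '1') is shared by all ingroup taxa — unites the whole ingroup.
III (derived state '1') is unique to Taxon P (autapomorphy; uninformative for grouping).
IV: derived state '1' in Taxon M and Taxon P only — synapomorphy for {Taxon M, Taxon P}.
V (state '1') occurs in Taxon H and Taxon M but conflicts with the nesting implied by the other characters — most parsimoniously interpreted as homoplasy.
VI (derived state '1') is shared by Taxon G and Taxon U — a synapomorphy uniting that clade.
VII: derived state '1' in Taxon G, Taxon H, Taxon M, Taxon P, and Taxon U only — synapomorphy for {Taxon G, Taxon H, Taxon M, Taxon P, Taxon U}.
VIII (derived state '1') is shared by Taxon G, Taxon H, and Taxon U — a synapomorphy uniting that clade.
Most parsimonious ingroup topology: ((((Taxon U,Taxon G),Taxon H),(Taxon M,Taxon P)),Taxon E).
Taxon M and Taxon P form a cherry on this tree, so they are sister taxa.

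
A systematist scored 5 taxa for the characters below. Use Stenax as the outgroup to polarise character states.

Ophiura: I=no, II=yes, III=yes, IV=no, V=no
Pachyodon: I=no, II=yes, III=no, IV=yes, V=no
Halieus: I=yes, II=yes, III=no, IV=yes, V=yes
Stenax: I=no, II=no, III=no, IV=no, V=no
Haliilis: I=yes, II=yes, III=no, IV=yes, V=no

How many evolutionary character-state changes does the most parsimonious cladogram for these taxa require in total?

5

The outgroup has state 'no' for every character, so 'yes' is the derived state throughout.
Only Halieus and Haliilis show the derived state 'yes' for I, supporting them as a clade.
All ingroup taxa share the derived state 'yes' for II; it defines the ingroup but does not resolve relationships within it.
III: derived state 'yes' in Ophiura only — an autapomorphy, so it tells us nothing about relationships among taxa.
IV (derived state 'yes') is shared by Halieus, Haliilis, and Pachyodon — a synapomorphy uniting that clade.
V: derived state 'yes' in Halieus only — an autapomorphy, so it tells us nothing about relationships among taxa.
Most parsimonious ingroup topology: (((Halieus,Haliilis),Pachyodon),Ophiura).
Changes per character on this tree: I: 1; II: 1; III: 1; IV: 1; V: 1.
Total = 5.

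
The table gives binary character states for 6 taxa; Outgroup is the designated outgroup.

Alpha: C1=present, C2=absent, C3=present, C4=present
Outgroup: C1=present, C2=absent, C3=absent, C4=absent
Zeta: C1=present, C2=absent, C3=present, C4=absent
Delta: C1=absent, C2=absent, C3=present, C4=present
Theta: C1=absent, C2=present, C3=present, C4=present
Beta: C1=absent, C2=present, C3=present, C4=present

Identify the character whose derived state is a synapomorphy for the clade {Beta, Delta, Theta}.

C1

Character polarity is set by the outgroup: the derived state is whichever differs from the outgroup's state, so for C1 the derived state is 'absent', and for the remaining characters it is 'present'.
C1: derived state 'absent' in Beta, Delta, and Theta only — synapomorphy for {Beta, Delta, Theta}.
C2 (derived state 'present') is shared by Beta and Theta — a synapomorphy uniting that clade.
C3 (derived state 'present') is shared by all ingroup taxa — unites the whole ingroup.
Only Alpha, Beta, Delta, and Theta show the derived state 'present' for C4, supporting them as a clade.
Most parsimonious ingroup topology: ((Alpha,((Theta,Beta),Delta)),Zeta).
The clade {Beta, Delta, Theta} is supported by C1: its derived state 'absent' occurs in exactly those taxa and in no other taxon (including the outgroup).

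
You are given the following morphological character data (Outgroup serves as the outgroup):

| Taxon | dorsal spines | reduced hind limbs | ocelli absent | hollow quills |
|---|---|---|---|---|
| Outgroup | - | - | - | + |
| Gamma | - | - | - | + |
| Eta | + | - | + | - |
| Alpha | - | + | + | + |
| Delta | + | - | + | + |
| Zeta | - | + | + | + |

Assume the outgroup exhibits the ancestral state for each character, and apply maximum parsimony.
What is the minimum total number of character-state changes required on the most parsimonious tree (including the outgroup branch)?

Character polarity is set by the outgroup: the derived state is whichever differs from the outgroup's state, so for hollow quills the derived state is '-', and for the remaining characters it is '+'.
dorsal spines (derived state '+') is shared by Delta and Eta — a synapomorphy uniting that clade.
reduced hind limbs (derived state '+') is shared by Alpha and Zeta — a synapomorphy uniting that clade.
ocelli absent (derived state '+') is shared by Alpha, Delta, Eta, and Zeta — a synapomorphy uniting that clade.
hollow quills: derived state '-' in Eta only — an autapomorphy, so it tells us nothing about relationships among taxa.
Most parsimonious ingroup topology: (Gamma,((Eta,Delta),(Alpha,Zeta))).
Changes per character on this tree: dorsal spines: 1; reduced hind limbs: 1; ocelli absent: 1; hollow quills: 1.
Total = 4.

4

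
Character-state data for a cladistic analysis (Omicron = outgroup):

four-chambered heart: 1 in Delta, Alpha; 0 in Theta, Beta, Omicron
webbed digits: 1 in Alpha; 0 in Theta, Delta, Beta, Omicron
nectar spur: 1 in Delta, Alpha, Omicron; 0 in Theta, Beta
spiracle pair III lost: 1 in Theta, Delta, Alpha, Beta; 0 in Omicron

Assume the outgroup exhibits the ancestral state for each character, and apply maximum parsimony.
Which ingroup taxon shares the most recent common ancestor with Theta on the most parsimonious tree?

Character polarity is set by the outgroup: the derived state is whichever differs from the outgroup's state, so for nectar spur the derived state is '0', and for the remaining characters it is '1'.
four-chambered heart: derived state '1' in Alpha and Delta only — synapomorphy for {Alpha, Delta}.
webbed digits: derived state '1' in Alpha only — an autapomorphy, so it tells us nothing about relationships among taxa.
Only Beta and Theta show the derived state '0' for nectar spur, supporting them as a clade.
spiracle pair III lost (derived state '1') is shared by all ingroup taxa — unites the whole ingroup.
Most parsimonious ingroup topology: ((Theta,Beta),(Alpha,Delta)).
Theta and Beta form a cherry on this tree, so they are sister taxa.

Beta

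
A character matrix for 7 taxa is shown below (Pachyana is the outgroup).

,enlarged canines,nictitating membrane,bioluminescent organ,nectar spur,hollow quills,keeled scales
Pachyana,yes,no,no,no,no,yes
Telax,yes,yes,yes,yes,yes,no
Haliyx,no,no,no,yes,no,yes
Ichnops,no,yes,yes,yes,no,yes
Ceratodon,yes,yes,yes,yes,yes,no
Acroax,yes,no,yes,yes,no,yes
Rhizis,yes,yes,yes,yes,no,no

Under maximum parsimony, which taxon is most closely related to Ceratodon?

Telax

Character polarity is set by the outgroup: the derived state is whichever differs from the outgroup's state, so for enlarged canines, keeled scales the derived state is 'no', and for the remaining characters it is 'yes'.
enlarged canines groups Haliyx and Ichnops, which is incompatible with the clades supported by the remaining characters; treating it as convergent (homoplasy) costs fewer steps than any alternative tree.
Only Ceratodon, Ichnops, Rhizis, and Telax show the derived state 'yes' for nictitating membrane, supporting them as a clade.
Only Acroax, Ceratodon, Ichnops, Rhizis, and Telax show the derived state 'yes' for bioluminescent organ, supporting them as a clade.
nectar spur (derived state 'yes') is shared by all ingroup taxa — unites the whole ingroup.
hollow quills (derived state 'yes') is shared by Ceratodon and Telax — a synapomorphy uniting that clade.
keeled scales (derived state 'no') is shared by Ceratodon, Rhizis, and Telax — a synapomorphy uniting that clade.
Most parsimonious ingroup topology: (((((Telax,Ceratodon),Rhizis),Ichnops),Acroax),Haliyx).
Ceratodon and Telax form a cherry on this tree, so they are sister taxa.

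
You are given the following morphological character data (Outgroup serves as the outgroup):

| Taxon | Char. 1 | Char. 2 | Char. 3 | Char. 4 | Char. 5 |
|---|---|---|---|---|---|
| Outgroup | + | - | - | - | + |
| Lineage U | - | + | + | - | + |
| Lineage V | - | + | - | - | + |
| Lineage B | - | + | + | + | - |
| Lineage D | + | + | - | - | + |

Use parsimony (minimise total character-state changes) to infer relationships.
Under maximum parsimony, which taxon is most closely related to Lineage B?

Lineage U

Character polarity is set by the outgroup: the derived state is whichever differs from the outgroup's state, so for Char. 1, Char. 5 the derived state is '-', and for the remaining characters it is '+'.
Only Lineage B, Lineage U, and Lineage V show the derived state '-' for Char. 1, supporting them as a clade.
Char. 2 (derived state '+') is shared by all ingroup taxa — unites the whole ingroup.
Only Lineage B and Lineage U show the derived state '+' for Char. 3, supporting them as a clade.
Char. 4: derived state '+' in Lineage B only — an autapomorphy, so it tells us nothing about relationships among taxa.
Char. 5: derived state '-' in Lineage B only — an autapomorphy, so it tells us nothing about relationships among taxa.
Most parsimonious ingroup topology: (((Lineage U,Lineage B),Lineage V),Lineage D).
Lineage B and Lineage U form a cherry on this tree, so they are sister taxa.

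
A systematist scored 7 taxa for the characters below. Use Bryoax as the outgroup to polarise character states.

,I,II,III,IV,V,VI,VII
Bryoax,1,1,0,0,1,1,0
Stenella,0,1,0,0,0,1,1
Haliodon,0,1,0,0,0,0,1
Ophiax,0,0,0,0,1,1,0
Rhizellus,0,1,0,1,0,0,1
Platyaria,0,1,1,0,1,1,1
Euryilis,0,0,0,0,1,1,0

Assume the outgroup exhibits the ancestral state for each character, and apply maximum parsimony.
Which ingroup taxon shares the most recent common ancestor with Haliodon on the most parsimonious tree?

Rhizellus

Character polarity is set by the outgroup: the derived state is whichever differs from the outgroup's state, so for I, II, V, VI the derived state is '0', and for the remaining characters it is '1'.
I (derived state '0') is shared by all ingroup taxa — unites the whole ingroup.
II (derived state '0') is shared by Euryilis and Ophiax — a synapomorphy uniting that clade.
III: derived state '1' in Platyaria only — an autapomorphy, so it tells us nothing about relationships among taxa.
IV: derived state '1' in Rhizellus only — an autapomorphy, so it tells us nothing about relationships among taxa.
Only Haliodon, Rhizellus, and Stenella show the derived state '0' for V, supporting them as a clade.
Only Haliodon and Rhizellus show the derived state '0' for VI, supporting them as a clade.
Only Haliodon, Platyaria, Rhizellus, and Stenella show the derived state '1' for VII, supporting them as a clade.
Most parsimonious ingroup topology: (((Stenella,(Haliodon,Rhizellus)),Platyaria),(Ophiax,Euryilis)).
Haliodon and Rhizellus form a cherry on this tree, so they are sister taxa.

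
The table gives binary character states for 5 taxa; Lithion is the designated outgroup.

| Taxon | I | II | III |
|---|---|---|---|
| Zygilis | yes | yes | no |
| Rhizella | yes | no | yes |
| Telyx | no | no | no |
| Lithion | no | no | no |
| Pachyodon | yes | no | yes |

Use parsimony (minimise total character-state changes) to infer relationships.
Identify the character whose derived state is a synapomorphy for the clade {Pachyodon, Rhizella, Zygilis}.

The outgroup has state 'no' for every character, so 'yes' is the derived state throughout.
Only Pachyodon, Rhizella, and Zygilis show the derived state 'yes' for I, supporting them as a clade.
II (derived state 'yes') is unique to Zygilis (autapomorphy; uninformative for grouping).
III (derived state 'yes') is shared by Pachyodon and Rhizella — a synapomorphy uniting that clade.
Most parsimonious ingroup topology: (Telyx,(Zygilis,(Rhizella,Pachyodon))).
The clade {Pachyodon, Rhizella, Zygilis} is supported by I: its derived state 'yes' occurs in exactly those taxa and in no other taxon (including the outgroup).

I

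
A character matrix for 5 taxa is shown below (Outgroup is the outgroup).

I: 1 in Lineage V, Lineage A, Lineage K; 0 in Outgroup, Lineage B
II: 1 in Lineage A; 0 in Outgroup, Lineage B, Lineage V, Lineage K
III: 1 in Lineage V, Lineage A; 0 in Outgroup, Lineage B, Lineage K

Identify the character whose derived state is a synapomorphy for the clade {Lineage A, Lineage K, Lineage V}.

I

The outgroup has state '0' for every character, so '1' is the derived state throughout.
I (derived state '1') is shared by Lineage A, Lineage K, and Lineage V — a synapomorphy uniting that clade.
II: derived state '1' in Lineage A only — an autapomorphy, so it tells us nothing about relationships among taxa.
Only Lineage A and Lineage V show the derived state '1' for III, supporting them as a clade.
Most parsimonious ingroup topology: (Lineage B,((Lineage V,Lineage A),Lineage K)).
The clade {Lineage A, Lineage K, Lineage V} is supported by I: its derived state '1' occurs in exactly those taxa and in no other taxon (including the outgroup).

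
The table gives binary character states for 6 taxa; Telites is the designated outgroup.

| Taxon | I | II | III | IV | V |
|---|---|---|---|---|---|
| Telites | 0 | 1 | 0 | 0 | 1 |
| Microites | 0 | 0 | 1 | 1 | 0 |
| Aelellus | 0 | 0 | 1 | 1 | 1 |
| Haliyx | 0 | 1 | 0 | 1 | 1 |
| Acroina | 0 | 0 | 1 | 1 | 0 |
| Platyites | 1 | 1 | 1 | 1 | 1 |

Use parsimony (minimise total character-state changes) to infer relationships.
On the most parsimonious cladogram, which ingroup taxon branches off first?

Haliyx

Character polarity is set by the outgroup: the derived state is whichever differs from the outgroup's state, so for II, V the derived state is '0', and for the remaining characters it is '1'.
I: derived state '1' in Platyites only — an autapomorphy, so it tells us nothing about relationships among taxa.
II: derived state '0' in Acroina, Aelellus, and Microites only — synapomorphy for {Acroina, Aelellus, Microites}.
III (derived state '1') is shared by Acroina, Aelellus, Microites, and Platyites — a synapomorphy uniting that clade.
All ingroup taxa share the derived state '1' for IV; it defines the ingroup but does not resolve relationships within it.
Only Acroina and Microites show the derived state '0' for V, supporting them as a clade.
Most parsimonious ingroup topology: (((Aelellus,(Acroina,Microites)),Platyites),Haliyx).
Haliyx is sister to the clade containing all other ingroup taxa, so it is the earliest-diverging (most basal) ingroup lineage.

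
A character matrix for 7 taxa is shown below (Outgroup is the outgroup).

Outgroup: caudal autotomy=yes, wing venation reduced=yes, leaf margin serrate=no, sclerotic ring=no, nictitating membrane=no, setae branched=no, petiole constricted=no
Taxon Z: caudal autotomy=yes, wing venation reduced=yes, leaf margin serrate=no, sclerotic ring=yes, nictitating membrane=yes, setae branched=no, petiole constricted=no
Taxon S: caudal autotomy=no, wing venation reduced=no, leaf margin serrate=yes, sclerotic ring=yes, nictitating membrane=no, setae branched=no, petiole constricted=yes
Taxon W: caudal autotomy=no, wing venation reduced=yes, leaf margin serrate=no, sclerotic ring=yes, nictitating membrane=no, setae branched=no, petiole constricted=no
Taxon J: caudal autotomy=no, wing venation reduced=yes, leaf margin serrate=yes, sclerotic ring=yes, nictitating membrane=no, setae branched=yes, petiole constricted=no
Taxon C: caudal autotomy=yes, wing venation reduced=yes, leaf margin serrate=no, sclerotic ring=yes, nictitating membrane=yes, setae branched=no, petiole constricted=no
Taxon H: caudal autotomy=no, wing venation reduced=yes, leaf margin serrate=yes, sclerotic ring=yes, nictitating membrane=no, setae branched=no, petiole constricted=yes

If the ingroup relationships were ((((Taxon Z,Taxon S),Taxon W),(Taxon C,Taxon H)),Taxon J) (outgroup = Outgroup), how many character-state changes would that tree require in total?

13

Map each character onto ((((Taxon Z,Taxon S),Taxon W),(Taxon C,Taxon H)),Taxon J) (rooted by Outgroup) and count the minimum state changes it requires (Fitch parsimony):
caudal autotomy: 3; wing venation reduced: 1; leaf margin serrate: 3; sclerotic ring: 1; nictitating membrane: 2; setae branched: 1; petiole constricted: 2.
Total tree length = 13.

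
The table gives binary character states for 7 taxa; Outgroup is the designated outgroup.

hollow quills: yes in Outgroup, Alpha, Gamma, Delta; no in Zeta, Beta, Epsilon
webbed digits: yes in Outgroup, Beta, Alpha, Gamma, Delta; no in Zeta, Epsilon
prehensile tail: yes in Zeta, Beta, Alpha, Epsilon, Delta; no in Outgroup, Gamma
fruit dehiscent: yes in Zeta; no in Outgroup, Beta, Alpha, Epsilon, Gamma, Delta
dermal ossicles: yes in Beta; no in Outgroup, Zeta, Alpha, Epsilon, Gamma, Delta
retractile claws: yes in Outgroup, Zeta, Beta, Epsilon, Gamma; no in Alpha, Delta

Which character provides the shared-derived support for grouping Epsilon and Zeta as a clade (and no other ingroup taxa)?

webbed digits

Character polarity is set by the outgroup: the derived state is whichever differs from the outgroup's state, so for hollow quills, webbed digits, retractile claws the derived state is 'no', and for the remaining characters it is 'yes'.
hollow quills (derived state 'no') is shared by Beta, Epsilon, and Zeta — a synapomorphy uniting that clade.
Only Epsilon and Zeta show the derived state 'no' for webbed digits, supporting them as a clade.
prehensile tail: derived state 'yes' in Alpha, Beta, Delta, Epsilon, and Zeta only — synapomorphy for {Alpha, Beta, Delta, Epsilon, Zeta}.
fruit dehiscent (derived state 'yes') is unique to Zeta (autapomorphy; uninformative for grouping).
dermal ossicles (derived state 'yes') is unique to Beta (autapomorphy; uninformative for grouping).
Only Alpha and Delta show the derived state 'no' for retractile claws, supporting them as a clade.
Most parsimonious ingroup topology: ((((Zeta,Epsilon),Beta),(Alpha,Delta)),Gamma).
The clade {Epsilon, Zeta} is supported by webbed digits: its derived state 'no' occurs in exactly those taxa and in no other taxon (including the outgroup).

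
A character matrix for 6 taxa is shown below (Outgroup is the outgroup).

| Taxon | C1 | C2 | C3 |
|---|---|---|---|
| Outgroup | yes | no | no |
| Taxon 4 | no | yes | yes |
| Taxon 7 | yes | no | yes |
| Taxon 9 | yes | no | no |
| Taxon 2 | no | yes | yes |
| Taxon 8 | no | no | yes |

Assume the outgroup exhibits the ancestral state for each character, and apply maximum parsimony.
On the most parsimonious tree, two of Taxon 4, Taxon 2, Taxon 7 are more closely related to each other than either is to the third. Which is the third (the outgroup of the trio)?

Taxon 7

Character polarity is set by the outgroup: the derived state is whichever differs from the outgroup's state, so for C1 the derived state is 'no', and for the remaining characters it is 'yes'.
C1: derived state 'no' in Taxon 2, Taxon 4, and Taxon 8 only — synapomorphy for {Taxon 2, Taxon 4, Taxon 8}.
C2 (derived state 'yes') is shared by Taxon 2 and Taxon 4 — a synapomorphy uniting that clade.
C3 (derived state 'yes') is shared by Taxon 2, Taxon 4, Taxon 7, and Taxon 8 — a synapomorphy uniting that clade.
Most parsimonious ingroup topology: ((((Taxon 4,Taxon 2),Taxon 8),Taxon 7),Taxon 9).
Taxon 4 and Taxon 2 share a more recent common ancestor with each other than either does with Taxon 7, so Taxon 7 is the least closely related of the three.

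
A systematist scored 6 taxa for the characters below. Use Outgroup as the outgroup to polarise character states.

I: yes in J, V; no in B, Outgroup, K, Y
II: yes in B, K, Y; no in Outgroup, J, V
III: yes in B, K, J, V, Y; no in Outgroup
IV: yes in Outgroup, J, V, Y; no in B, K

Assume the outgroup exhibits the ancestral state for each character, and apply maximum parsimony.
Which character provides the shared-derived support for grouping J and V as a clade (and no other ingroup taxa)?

Character polarity is set by the outgroup: the derived state is whichever differs from the outgroup's state, so for IV the derived state is 'no', and for the remaining characters it is 'yes'.
I: derived state 'yes' in J and V only — synapomorphy for {J, V}.
Only B, K, and Y show the derived state 'yes' for II, supporting them as a clade.
All ingroup taxa share the derived state 'yes' for III; it defines the ingroup but does not resolve relationships within it.
IV: derived state 'no' in B and K only — synapomorphy for {B, K}.
Most parsimonious ingroup topology: (((B,K),Y),(J,V)).
The clade {J, V} is supported by I: its derived state 'yes' occurs in exactly those taxa and in no other taxon (including the outgroup).

I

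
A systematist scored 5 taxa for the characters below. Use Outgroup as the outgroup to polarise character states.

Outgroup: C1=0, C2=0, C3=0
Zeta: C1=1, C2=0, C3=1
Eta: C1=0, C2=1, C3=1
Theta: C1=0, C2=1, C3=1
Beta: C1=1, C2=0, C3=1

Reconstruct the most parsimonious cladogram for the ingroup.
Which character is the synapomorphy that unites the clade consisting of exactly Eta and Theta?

C2

The outgroup has state '0' for every character, so '1' is the derived state throughout.
Only Beta and Zeta show the derived state '1' for C1, supporting them as a clade.
C2: derived state '1' in Eta and Theta only — synapomorphy for {Eta, Theta}.
All ingroup taxa share the derived state '1' for C3; it defines the ingroup but does not resolve relationships within it.
Most parsimonious ingroup topology: ((Zeta,Beta),(Eta,Theta)).
The clade {Eta, Theta} is supported by C2: its derived state '1' occurs in exactly those taxa and in no other taxon (including the outgroup).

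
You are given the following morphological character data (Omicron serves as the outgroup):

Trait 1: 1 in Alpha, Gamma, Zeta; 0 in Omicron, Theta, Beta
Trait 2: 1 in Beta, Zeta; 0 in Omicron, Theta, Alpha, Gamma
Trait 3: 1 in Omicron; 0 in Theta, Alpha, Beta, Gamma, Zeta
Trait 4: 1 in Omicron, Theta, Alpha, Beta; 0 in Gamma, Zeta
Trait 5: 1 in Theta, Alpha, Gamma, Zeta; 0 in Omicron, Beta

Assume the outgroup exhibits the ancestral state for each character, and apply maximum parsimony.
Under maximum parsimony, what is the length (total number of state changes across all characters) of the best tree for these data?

Character polarity is set by the outgroup: the derived state is whichever differs from the outgroup's state, so for Trait 3, Trait 4 the derived state is '0', and for the remaining characters it is '1'.
Only Alpha, Gamma, and Zeta show the derived state '1' for Trait 1, supporting them as a clade.
Trait 2 groups Beta and Zeta, which is incompatible with the clades supported by the remaining characters; treating it as convergent (homoplasy) costs fewer steps than any alternative tree.
All ingroup taxa share the derived state '0' for Trait 3; it defines the ingroup but does not resolve relationships within it.
Trait 4 (derived state '0') is shared by Gamma and Zeta — a synapomorphy uniting that clade.
Only Alpha, Gamma, Theta, and Zeta show the derived state '1' for Trait 5, supporting them as a clade.
Most parsimonious ingroup topology: ((Theta,(Alpha,(Gamma,Zeta))),Beta).
Changes per character on this tree: Trait 1: 1; Trait 2: 2; Trait 3: 1; Trait 4: 1; Trait 5: 1.
Total = 6.

6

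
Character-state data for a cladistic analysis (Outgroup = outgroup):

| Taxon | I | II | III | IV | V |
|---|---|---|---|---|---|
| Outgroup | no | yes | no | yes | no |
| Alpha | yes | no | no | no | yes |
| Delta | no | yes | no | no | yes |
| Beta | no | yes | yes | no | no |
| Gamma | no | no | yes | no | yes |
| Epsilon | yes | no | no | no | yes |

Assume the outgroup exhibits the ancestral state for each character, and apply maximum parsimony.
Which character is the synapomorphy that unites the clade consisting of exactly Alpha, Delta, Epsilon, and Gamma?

Character polarity is set by the outgroup: the derived state is whichever differs from the outgroup's state, so for II, IV the derived state is 'no', and for the remaining characters it is 'yes'.
I: derived state 'yes' in Alpha and Epsilon only — synapomorphy for {Alpha, Epsilon}.
II: derived state 'no' in Alpha, Epsilon, and Gamma only — synapomorphy for {Alpha, Epsilon, Gamma}.
III (state 'yes') occurs in Beta and Gamma but conflicts with the nesting implied by the other characters — most parsimoniously interpreted as homoplasy.
IV (derived state 'no') is shared by all ingroup taxa — unites the whole ingroup.
V: derived state 'yes' in Alpha, Delta, Epsilon, and Gamma only — synapomorphy for {Alpha, Delta, Epsilon, Gamma}.
Most parsimonious ingroup topology: ((((Alpha,Epsilon),Gamma),Delta),Beta).
The clade {Alpha, Delta, Epsilon, Gamma} is supported by V: its derived state 'yes' occurs in exactly those taxa and in no other taxon (including the outgroup).

V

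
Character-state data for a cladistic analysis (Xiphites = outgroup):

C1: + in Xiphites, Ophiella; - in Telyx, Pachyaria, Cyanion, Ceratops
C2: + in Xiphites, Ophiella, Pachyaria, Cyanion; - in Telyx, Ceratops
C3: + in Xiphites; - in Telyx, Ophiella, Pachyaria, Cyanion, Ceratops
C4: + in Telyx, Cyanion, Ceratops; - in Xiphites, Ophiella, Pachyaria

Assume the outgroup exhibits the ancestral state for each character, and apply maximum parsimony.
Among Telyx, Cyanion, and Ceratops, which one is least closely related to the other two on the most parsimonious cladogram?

Cyanion

Character polarity is set by the outgroup: the derived state is whichever differs from the outgroup's state, so for C1, C2, C3 the derived state is '-', and for the remaining characters it is '+'.
C1: derived state '-' in Ceratops, Cyanion, Pachyaria, and Telyx only — synapomorphy for {Ceratops, Cyanion, Pachyaria, Telyx}.
Only Ceratops and Telyx show the derived state '-' for C2, supporting them as a clade.
All ingroup taxa share the derived state '-' for C3; it defines the ingroup but does not resolve relationships within it.
C4: derived state '+' in Ceratops, Cyanion, and Telyx only — synapomorphy for {Ceratops, Cyanion, Telyx}.
Most parsimonious ingroup topology: ((((Telyx,Ceratops),Cyanion),Pachyaria),Ophiella).
Ceratops and Telyx share a more recent common ancestor with each other than either does with Cyanion, so Cyanion is the least closely related of the three.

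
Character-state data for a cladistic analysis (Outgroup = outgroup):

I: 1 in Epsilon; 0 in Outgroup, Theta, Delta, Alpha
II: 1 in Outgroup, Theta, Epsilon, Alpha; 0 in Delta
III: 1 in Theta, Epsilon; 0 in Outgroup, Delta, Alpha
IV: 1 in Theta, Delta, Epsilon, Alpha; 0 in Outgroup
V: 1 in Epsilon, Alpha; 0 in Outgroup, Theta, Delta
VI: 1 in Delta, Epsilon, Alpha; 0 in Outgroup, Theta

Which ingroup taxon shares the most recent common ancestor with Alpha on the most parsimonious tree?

Character polarity is set by the outgroup: the derived state is whichever differs from the outgroup's state, so for II the derived state is '0', and for the remaining characters it is '1'.
I: derived state '1' in Epsilon only — an autapomorphy, so it tells us nothing about relationships among taxa.
II (derived state '0') is unique to Delta (autapomorphy; uninformative for grouping).
III groups Epsilon and Theta, which is incompatible with the clades supported by the remaining characters; treating it as convergent (homoplasy) costs fewer steps than any alternative tree.
IV (derived state '1') is shared by all ingroup taxa — unites the whole ingroup.
V (derived state '1') is shared by Alpha and Epsilon — a synapomorphy uniting that clade.
VI (derived state '1') is shared by Alpha, Delta, and Epsilon — a synapomorphy uniting that clade.
Most parsimonious ingroup topology: (Theta,(Delta,(Epsilon,Alpha))).
Alpha and Epsilon form a cherry on this tree, so they are sister taxa.

Epsilon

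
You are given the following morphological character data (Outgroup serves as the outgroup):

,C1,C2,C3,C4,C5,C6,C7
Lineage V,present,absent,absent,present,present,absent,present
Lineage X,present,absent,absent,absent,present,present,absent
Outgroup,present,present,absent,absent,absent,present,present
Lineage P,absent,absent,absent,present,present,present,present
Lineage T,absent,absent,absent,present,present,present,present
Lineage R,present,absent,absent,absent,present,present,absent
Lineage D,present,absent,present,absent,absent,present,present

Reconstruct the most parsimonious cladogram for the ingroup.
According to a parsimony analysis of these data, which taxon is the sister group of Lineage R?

Lineage X

Character polarity is set by the outgroup: the derived state is whichever differs from the outgroup's state, so for C1, C2, C6, C7 the derived state is 'absent', and for the remaining characters it is 'present'.
C1 (derived state 'absent') is shared by Lineage P and Lineage T — a synapomorphy uniting that clade.
C2 (derived state 'absent') is shared by all ingroup taxa — unites the whole ingroup.
C3: derived state 'present' in Lineage D only — an autapomorphy, so it tells us nothing about relationships among taxa.
C4 (derived state 'present') is shared by Lineage P, Lineage T, and Lineage V — a synapomorphy uniting that clade.
C5 (derived state 'present') is shared by Lineage P, Lineage R, Lineage T, Lineage V, and Lineage X — a synapomorphy uniting that clade.
C6 (derived state 'absent') is unique to Lineage V (autapomorphy; uninformative for grouping).
C7: derived state 'absent' in Lineage R and Lineage X only — synapomorphy for {Lineage R, Lineage X}.
Most parsimonious ingroup topology: (Lineage D,((Lineage V,(Lineage T,Lineage P)),(Lineage R,Lineage X))).
Lineage R and Lineage X form a cherry on this tree, so they are sister taxa.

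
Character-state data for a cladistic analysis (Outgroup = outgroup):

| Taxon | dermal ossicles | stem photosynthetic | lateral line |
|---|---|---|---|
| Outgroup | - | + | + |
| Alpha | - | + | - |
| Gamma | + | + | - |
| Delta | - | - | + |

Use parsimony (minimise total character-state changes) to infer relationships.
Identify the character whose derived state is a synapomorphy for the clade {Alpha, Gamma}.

Character polarity is set by the outgroup: the derived state is whichever differs from the outgroup's state, so for stem photosynthetic, lateral line the derived state is '-', and for the remaining characters it is '+'.
dermal ossicles (derived state '+') is unique to Gamma (autapomorphy; uninformative for grouping).
stem photosynthetic: derived state '-' in Delta only — an autapomorphy, so it tells us nothing about relationships among taxa.
Only Alpha and Gamma show the derived state '-' for lateral line, supporting them as a clade.
Most parsimonious ingroup topology: ((Alpha,Gamma),Delta).
The clade {Alpha, Gamma} is supported by lateral line: its derived state '-' occurs in exactly those taxa and in no other taxon (including the outgroup).

lateral line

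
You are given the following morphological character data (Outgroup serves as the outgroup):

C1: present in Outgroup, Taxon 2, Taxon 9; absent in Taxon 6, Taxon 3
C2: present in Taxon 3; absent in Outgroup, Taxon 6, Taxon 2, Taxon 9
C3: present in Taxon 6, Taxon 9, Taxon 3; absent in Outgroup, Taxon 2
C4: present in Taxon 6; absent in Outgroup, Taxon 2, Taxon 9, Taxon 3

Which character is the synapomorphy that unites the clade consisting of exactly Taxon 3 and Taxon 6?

C1

Character polarity is set by the outgroup: the derived state is whichever differs from the outgroup's state, so for C1 the derived state is 'absent', and for the remaining characters it is 'present'.
C1 (derived state 'absent') is shared by Taxon 3 and Taxon 6 — a synapomorphy uniting that clade.
C2 (derived state 'present') is unique to Taxon 3 (autapomorphy; uninformative for grouping).
C3 (derived state 'present') is shared by Taxon 3, Taxon 6, and Taxon 9 — a synapomorphy uniting that clade.
C4 (derived state 'present') is unique to Taxon 6 (autapomorphy; uninformative for grouping).
Most parsimonious ingroup topology: (((Taxon 6,Taxon 3),Taxon 9),Taxon 2).
The clade {Taxon 3, Taxon 6} is supported by C1: its derived state 'absent' occurs in exactly those taxa and in no other taxon (including the outgroup).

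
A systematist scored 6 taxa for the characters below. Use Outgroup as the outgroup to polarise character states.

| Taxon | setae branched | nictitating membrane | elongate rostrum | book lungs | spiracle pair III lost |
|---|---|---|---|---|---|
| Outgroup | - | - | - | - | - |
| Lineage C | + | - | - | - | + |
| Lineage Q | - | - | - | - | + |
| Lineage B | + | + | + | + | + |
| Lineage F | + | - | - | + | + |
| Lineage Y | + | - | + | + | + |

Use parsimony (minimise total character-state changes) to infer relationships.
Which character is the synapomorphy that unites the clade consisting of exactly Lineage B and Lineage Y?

The outgroup has state '-' for every character, so '+' is the derived state throughout.
Only Lineage B, Lineage C, Lineage F, and Lineage Y show the derived state '+' for setae branched, supporting them as a clade.
nictitating membrane (derived state '+') is unique to Lineage B (autapomorphy; uninformative for grouping).
elongate rostrum (derived state '+') is shared by Lineage B and Lineage Y — a synapomorphy uniting that clade.
book lungs (derived state '+') is shared by Lineage B, Lineage F, and Lineage Y — a synapomorphy uniting that clade.
All ingroup taxa share the derived state '+' for spiracle pair III lost; it defines the ingroup but does not resolve relationships within it.
Most parsimonious ingroup topology: ((Lineage C,((Lineage B,Lineage Y),Lineage F)),Lineage Q).
The clade {Lineage B, Lineage Y} is supported by elongate rostrum: its derived state '+' occurs in exactly those taxa and in no other taxon (including the outgroup).

elongate rostrum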